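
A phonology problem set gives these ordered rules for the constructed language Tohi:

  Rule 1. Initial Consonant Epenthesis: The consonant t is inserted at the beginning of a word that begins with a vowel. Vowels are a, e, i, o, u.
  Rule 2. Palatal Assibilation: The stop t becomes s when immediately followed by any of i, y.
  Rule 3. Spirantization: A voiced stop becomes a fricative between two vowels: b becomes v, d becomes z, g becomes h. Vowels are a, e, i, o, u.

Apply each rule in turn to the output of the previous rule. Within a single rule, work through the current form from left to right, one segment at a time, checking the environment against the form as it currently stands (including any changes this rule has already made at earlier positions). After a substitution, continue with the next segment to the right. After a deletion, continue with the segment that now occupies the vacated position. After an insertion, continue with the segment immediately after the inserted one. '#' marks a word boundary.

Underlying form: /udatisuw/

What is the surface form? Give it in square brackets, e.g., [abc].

Rule 1 Initial Consonant Epenthesis: [udatisuw] → [tudatisuw]
Rule 2 Palatal Assibilation: [tudatisuw] → [tudasisuw]
Rule 3 Spirantization: [tudasisuw] → [tuzasisuw]

[tuzasisuw]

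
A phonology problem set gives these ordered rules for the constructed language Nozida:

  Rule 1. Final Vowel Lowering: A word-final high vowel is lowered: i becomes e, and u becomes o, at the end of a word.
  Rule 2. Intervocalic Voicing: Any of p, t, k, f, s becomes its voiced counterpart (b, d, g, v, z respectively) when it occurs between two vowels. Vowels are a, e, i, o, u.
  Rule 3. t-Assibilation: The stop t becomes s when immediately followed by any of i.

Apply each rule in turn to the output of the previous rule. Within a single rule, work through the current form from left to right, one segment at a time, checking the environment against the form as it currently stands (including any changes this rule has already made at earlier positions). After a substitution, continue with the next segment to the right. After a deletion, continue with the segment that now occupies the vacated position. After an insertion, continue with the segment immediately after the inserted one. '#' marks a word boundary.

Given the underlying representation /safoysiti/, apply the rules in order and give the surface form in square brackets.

Rule 1 Final Vowel Lowering: [safoysiti] → [safoysite]
Rule 2 Intervocalic Voicing: [safoysite] → [savoyside]
Rule 3 t-Assibilation: no change — [savoyside]

[savoyside]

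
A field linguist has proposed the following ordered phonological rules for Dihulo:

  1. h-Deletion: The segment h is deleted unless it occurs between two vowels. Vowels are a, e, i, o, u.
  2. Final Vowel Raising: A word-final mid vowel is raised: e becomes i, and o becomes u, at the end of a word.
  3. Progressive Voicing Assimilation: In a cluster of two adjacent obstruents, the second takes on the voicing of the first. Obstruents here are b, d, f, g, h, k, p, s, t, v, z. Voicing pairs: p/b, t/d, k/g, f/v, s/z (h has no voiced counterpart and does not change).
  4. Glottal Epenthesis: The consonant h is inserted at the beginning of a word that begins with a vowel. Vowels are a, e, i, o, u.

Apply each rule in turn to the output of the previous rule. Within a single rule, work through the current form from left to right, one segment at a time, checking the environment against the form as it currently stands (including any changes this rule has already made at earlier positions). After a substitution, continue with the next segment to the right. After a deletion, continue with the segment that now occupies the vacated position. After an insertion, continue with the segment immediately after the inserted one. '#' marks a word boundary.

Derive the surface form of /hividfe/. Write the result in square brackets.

1 h-Deletion: [hividfe] → [ividfe]
2 Final Vowel Raising: [ividfe] → [ividfi]
3 Progressive Voicing Assimilation: [ividfi] → [ividvi]
4 Glottal Epenthesis: [ividvi] → [hividvi]

[hividvi]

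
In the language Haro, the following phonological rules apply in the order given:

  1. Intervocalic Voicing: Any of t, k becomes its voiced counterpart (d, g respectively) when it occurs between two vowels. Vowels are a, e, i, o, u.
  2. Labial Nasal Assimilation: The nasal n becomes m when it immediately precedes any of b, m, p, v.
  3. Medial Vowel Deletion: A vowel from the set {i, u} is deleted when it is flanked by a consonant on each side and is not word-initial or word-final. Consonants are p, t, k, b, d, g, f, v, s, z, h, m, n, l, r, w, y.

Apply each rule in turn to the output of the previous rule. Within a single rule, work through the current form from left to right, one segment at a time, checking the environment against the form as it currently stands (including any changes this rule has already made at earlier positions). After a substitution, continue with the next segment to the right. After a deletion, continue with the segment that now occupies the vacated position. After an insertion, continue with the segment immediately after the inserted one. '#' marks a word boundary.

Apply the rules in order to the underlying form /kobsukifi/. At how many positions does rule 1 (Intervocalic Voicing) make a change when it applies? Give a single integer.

1

1 Intervocalic Voicing: [kobsukifi] → [kobsugifi]
2 Labial Nasal Assimilation: no change — [kobsugifi]
3 Medial Vowel Deletion: [kobsugifi] → [kobsgfi]
Rule 1 changed 1 position(s).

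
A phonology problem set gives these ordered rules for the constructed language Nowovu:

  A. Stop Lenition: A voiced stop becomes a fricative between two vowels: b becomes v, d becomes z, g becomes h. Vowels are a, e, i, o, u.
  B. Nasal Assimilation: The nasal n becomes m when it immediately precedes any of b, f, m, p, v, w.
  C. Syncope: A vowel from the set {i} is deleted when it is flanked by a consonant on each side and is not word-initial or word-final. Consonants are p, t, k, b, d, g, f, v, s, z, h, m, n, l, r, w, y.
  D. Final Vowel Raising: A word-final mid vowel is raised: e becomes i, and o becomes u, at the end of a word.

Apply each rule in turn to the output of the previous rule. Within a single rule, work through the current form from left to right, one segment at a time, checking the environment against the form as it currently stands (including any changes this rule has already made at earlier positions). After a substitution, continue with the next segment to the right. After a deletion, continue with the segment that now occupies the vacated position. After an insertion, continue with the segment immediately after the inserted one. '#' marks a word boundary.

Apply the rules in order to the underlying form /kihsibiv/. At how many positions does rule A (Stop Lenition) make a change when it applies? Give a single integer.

A Stop Lenition: [kihsibiv] → [kihsiviv]
B Nasal Assimilation: no change — [kihsiviv]
C Syncope: [kihsiviv] → [khsvv]
D Final Vowel Raising: no change — [khsvv]
Rule A changed 1 position(s).

1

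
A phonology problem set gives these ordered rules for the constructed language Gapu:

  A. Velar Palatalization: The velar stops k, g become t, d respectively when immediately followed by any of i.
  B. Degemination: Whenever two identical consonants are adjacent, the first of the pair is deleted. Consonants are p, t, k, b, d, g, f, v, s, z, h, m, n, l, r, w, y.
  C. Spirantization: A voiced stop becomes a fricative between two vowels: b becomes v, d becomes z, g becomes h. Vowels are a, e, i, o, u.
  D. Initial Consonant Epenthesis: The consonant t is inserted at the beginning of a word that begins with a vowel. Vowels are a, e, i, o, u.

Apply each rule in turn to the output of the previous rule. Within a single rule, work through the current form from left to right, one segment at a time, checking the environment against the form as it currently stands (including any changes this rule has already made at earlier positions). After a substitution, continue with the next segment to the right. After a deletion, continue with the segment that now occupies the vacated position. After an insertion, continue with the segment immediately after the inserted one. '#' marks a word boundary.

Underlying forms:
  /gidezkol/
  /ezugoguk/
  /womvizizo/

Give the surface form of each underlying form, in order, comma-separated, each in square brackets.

/gidezkol/:
  A Velar Palatalization: [gidezkol] → [didezkol]
  B Degemination: no change — [didezkol]
  C Spirantization: [didezkol] → [dizezkol]
  D Initial Consonant Epenthesis: no change — [dizezkol]
/ezugoguk/:
  A Velar Palatalization: no change — [ezugoguk]
  B Degemination: no change — [ezugoguk]
  C Spirantization: [ezugoguk] → [ezuhohuk]
  D Initial Consonant Epenthesis: [ezuhohuk] → [tezuhohuk]
/womvizizo/:
  A Velar Palatalization: no change — [womvizizo]
  B Degemination: no change — [womvizizo]
  C Spirantization: no change — [womvizizo]
  D Initial Consonant Epenthesis: no change — [womvizizo]

[dizezkol], [tezuhohuk], [womvizizo]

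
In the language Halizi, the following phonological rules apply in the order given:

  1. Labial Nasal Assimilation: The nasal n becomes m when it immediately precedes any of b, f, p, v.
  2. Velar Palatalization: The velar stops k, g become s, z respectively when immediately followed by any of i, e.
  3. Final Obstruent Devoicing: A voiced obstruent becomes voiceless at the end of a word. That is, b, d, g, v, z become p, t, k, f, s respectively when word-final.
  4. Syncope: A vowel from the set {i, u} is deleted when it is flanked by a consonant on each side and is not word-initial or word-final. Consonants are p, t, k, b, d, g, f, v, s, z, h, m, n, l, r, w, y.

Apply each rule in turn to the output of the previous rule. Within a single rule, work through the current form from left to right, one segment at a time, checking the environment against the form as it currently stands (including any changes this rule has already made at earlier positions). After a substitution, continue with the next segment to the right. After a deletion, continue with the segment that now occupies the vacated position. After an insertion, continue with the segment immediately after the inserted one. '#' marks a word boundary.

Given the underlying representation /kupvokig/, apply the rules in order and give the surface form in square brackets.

1 Labial Nasal Assimilation: no change — [kupvokig]
2 Velar Palatalization: [kupvokig] → [kupvosig]
3 Final Obstruent Devoicing: [kupvosig] → [kupvosik]
4 Syncope: [kupvosik] → [kpvosk]

[kpvosk]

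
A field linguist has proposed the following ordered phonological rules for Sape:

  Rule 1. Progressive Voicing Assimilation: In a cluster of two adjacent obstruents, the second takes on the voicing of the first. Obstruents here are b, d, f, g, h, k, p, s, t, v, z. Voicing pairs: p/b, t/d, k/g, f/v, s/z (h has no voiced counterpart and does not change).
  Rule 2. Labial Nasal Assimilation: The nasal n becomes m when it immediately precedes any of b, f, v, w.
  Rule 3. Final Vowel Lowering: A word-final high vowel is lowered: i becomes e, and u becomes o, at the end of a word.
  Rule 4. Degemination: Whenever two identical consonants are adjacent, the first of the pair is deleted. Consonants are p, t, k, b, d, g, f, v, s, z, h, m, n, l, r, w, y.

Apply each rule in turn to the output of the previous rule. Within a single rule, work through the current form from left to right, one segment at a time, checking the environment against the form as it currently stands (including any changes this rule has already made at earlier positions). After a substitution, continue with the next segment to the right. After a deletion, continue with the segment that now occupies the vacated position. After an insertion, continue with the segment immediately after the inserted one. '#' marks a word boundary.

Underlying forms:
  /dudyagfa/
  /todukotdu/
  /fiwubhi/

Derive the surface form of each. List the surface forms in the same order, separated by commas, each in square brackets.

/dudyagfa/:
  Rule 1 Progressive Voicing Assimilation: [dudyagfa] → [dudyagva]
  Rule 2 Labial Nasal Assimilation: no change — [dudyagva]
  Rule 3 Final Vowel Lowering: no change — [dudyagva]
  Rule 4 Degemination: no change — [dudyagva]
/todukotdu/:
  Rule 1 Progressive Voicing Assimilation: [todukotdu] → [todukottu]
  Rule 2 Labial Nasal Assimilation: no change — [todukottu]
  Rule 3 Final Vowel Lowering: [todukottu] → [todukotto]
  Rule 4 Degemination: [todukotto] → [todukoto]
/fiwubhi/:
  Rule 1 Progressive Voicing Assimilation: no change — [fiwubhi]
  Rule 2 Labial Nasal Assimilation: no change — [fiwubhi]
  Rule 3 Final Vowel Lowering: [fiwubhi] → [fiwubhe]
  Rule 4 Degemination: no change — [fiwubhe]

[dudyagva], [todukoto], [fiwubhe]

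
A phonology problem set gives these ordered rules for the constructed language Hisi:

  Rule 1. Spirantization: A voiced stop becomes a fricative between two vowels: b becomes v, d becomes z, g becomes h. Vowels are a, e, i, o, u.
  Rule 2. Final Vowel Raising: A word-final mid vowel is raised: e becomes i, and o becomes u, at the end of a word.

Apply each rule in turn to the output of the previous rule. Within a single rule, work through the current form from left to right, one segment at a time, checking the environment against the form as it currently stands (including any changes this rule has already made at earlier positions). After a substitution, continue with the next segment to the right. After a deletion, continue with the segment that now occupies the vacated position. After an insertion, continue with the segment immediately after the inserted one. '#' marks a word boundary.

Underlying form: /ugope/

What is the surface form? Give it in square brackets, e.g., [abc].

Rule 1 Spirantization: [ugope] → [uhope]
Rule 2 Final Vowel Raising: [uhope] → [uhopi]

[uhopi]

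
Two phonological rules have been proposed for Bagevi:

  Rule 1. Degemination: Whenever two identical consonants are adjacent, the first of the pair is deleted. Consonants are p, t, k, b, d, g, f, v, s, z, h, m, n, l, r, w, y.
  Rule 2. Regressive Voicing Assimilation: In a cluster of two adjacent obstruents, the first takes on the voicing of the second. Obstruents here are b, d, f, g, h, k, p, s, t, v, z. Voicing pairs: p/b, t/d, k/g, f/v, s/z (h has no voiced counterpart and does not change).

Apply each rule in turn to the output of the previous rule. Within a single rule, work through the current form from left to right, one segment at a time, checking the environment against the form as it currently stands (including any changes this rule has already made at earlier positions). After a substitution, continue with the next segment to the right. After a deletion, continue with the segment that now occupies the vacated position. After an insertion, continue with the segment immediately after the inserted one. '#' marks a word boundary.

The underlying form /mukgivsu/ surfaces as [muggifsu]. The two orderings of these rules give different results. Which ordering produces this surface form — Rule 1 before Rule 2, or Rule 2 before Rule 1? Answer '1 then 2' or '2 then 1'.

1 then 2

Order 1 then 2:
  1 Degemination: no change — [mukgivsu]
  2 Regressive Voicing Assimilation: [mukgivsu] → [muggifsu]
  result: [muggifsu]
Order 2 then 1:
  2 Regressive Voicing Assimilation: [mukgivsu] → [muggifsu]
  1 Degemination: [muggifsu] → [mugifsu]
  result: [mugifsu]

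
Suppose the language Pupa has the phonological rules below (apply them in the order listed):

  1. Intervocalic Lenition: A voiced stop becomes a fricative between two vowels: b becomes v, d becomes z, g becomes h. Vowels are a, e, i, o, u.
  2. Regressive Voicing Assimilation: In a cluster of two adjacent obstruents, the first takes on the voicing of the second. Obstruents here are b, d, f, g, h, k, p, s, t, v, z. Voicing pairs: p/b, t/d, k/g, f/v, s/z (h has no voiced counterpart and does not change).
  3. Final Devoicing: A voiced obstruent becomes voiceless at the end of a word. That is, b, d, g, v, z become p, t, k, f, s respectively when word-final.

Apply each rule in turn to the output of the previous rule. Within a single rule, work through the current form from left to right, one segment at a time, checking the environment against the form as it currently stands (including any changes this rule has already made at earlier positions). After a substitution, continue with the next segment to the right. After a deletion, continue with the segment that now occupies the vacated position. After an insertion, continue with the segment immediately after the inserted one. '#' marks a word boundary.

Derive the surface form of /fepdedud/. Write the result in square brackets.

1 Intervocalic Lenition: [fepdedud] → [fepdezud]
2 Regressive Voicing Assimilation: [fepdezud] → [febdezud]
3 Final Devoicing: [febdezud] → [febdezut]

[febdezut]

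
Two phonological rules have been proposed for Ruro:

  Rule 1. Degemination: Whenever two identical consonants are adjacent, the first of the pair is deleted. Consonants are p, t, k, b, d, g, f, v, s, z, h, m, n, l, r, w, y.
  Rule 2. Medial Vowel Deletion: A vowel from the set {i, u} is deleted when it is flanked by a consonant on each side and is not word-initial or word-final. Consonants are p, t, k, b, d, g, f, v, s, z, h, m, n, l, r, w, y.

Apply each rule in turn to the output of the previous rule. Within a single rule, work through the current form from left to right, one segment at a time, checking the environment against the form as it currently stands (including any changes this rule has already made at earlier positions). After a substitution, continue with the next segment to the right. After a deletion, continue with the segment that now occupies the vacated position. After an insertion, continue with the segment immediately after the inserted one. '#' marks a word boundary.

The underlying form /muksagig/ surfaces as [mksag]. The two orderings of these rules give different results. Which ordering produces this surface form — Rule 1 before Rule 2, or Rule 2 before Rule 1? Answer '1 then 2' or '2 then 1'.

2 then 1

Order 1 then 2:
  1 Degemination: no change — [muksagig]
  2 Medial Vowel Deletion: [muksagig] → [mksagg]
  result: [mksagg]
Order 2 then 1:
  2 Medial Vowel Deletion: [muksagig] → [mksagg]
  1 Degemination: [mksagg] → [mksag]
  result: [mksag]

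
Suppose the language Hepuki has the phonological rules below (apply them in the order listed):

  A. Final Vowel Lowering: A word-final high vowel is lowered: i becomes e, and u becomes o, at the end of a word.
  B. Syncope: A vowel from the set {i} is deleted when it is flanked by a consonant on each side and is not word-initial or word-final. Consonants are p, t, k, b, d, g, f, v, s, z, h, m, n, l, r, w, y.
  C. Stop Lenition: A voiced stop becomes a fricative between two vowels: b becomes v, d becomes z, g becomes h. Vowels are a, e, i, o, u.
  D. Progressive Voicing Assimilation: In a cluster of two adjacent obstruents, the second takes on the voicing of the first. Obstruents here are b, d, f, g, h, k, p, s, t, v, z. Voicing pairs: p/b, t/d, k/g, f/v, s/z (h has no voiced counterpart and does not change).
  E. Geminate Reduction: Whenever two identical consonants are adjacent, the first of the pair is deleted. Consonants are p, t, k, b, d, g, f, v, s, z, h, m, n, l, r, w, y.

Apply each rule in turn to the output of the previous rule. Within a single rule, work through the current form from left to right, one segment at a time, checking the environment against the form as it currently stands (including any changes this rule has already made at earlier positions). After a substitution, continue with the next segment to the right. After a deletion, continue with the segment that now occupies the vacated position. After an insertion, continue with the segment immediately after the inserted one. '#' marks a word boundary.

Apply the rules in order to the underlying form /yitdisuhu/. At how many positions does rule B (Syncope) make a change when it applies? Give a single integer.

2

A Final Vowel Lowering: [yitdisuhu] → [yitdisuho]
B Syncope: [yitdisuho] → [ytdsuho]
C Stop Lenition: no change — [ytdsuho]
D Progressive Voicing Assimilation: [ytdsuho] → [yttsuho]
E Geminate Reduction: [yttsuho] → [ytsuho]
Rule B changed 2 position(s).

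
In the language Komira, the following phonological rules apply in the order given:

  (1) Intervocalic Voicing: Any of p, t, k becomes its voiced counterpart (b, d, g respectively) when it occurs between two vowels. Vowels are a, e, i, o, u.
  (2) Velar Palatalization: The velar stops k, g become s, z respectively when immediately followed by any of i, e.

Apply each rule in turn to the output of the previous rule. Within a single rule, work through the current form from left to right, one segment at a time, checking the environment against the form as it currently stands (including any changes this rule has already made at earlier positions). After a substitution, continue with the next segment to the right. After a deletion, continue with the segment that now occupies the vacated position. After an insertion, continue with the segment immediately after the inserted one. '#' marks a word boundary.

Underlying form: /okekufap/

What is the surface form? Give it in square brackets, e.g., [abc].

[ozegufap]

(1) Intervocalic Voicing: [okekufap] → [ogegufap]
(2) Velar Palatalization: [ogegufap] → [ozegufap]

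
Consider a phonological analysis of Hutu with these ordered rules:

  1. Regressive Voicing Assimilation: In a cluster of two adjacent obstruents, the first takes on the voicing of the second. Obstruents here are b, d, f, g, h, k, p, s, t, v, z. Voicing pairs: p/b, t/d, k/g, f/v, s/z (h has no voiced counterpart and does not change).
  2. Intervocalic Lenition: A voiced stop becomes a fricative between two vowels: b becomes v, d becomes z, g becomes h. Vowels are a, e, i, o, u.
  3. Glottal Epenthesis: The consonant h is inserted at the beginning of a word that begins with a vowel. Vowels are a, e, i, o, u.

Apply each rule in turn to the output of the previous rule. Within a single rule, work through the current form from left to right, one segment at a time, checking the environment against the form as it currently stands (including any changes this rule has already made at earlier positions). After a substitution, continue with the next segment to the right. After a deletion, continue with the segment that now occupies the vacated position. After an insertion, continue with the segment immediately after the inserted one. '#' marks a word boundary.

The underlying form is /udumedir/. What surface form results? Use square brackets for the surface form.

1 Regressive Voicing Assimilation: no change — [udumedir]
2 Intervocalic Lenition: [udumedir] → [uzumezir]
3 Glottal Epenthesis: [uzumezir] → [huzumezir]

[huzumezir]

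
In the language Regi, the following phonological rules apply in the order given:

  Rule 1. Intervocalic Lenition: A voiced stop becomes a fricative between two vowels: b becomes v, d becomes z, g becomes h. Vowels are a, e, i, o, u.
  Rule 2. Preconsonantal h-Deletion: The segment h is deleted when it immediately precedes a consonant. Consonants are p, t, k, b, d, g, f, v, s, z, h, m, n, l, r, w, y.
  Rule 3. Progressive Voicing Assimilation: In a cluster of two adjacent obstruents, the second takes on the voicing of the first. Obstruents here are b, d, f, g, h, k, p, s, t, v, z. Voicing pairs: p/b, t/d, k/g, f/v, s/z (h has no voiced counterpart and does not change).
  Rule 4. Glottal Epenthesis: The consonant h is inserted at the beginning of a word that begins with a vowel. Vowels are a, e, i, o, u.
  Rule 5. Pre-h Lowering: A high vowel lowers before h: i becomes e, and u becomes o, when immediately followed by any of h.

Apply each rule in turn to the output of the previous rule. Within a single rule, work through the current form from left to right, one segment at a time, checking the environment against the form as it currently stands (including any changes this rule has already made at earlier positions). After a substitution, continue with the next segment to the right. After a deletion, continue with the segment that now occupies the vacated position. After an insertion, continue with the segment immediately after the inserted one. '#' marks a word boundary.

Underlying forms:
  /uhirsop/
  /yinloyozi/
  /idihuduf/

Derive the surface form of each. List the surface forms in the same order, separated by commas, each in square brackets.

/uhirsop/:
  Rule 1 Intervocalic Lenition: no change — [uhirsop]
  Rule 2 Preconsonantal h-Deletion: no change — [uhirsop]
  Rule 3 Progressive Voicing Assimilation: no change — [uhirsop]
  Rule 4 Glottal Epenthesis: [uhirsop] → [huhirsop]
  Rule 5 Pre-h Lowering: [huhirsop] → [hohirsop]
/yinloyozi/:
  Rule 1 Intervocalic Lenition: no change — [yinloyozi]
  Rule 2 Preconsonantal h-Deletion: no change — [yinloyozi]
  Rule 3 Progressive Voicing Assimilation: no change — [yinloyozi]
  Rule 4 Glottal Epenthesis: no change — [yinloyozi]
  Rule 5 Pre-h Lowering: no change — [yinloyozi]
/idihuduf/:
  Rule 1 Intervocalic Lenition: [idihuduf] → [izihuzuf]
  Rule 2 Preconsonantal h-Deletion: no change — [izihuzuf]
  Rule 3 Progressive Voicing Assimilation: no change — [izihuzuf]
  Rule 4 Glottal Epenthesis: [izihuzuf] → [hizihuzuf]
  Rule 5 Pre-h Lowering: [hizihuzuf] → [hizehuzuf]

[hohirsop], [yinloyozi], [hizehuzuf]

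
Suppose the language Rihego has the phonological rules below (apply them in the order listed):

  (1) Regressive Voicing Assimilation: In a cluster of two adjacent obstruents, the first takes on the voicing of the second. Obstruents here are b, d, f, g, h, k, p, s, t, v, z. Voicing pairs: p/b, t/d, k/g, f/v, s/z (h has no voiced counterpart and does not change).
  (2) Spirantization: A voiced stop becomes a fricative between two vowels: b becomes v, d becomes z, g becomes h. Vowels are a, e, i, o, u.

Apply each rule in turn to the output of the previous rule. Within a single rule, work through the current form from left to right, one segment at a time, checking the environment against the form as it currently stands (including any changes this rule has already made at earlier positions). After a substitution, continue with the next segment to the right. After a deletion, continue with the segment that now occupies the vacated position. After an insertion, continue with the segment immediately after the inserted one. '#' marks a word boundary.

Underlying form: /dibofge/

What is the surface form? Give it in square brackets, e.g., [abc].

(1) Regressive Voicing Assimilation: [dibofge] → [dibovge]
(2) Spirantization: [dibovge] → [divovge]

[divovge]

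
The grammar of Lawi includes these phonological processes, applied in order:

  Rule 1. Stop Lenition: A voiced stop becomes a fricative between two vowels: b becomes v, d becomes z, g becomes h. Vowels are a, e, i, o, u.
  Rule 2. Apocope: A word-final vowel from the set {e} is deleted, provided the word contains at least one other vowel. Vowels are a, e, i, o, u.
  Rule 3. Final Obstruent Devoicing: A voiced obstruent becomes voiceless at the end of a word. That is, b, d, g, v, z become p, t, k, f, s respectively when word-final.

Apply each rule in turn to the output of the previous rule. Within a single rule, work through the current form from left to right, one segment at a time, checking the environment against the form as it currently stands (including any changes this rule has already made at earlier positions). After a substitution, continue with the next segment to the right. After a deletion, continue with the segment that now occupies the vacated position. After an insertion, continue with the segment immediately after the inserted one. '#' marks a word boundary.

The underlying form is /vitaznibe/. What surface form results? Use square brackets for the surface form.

Rule 1 Stop Lenition: [vitaznibe] → [vitaznive]
Rule 2 Apocope: [vitaznive] → [vitazniv]
Rule 3 Final Obstruent Devoicing: [vitazniv] → [vitaznif]

[vitaznif]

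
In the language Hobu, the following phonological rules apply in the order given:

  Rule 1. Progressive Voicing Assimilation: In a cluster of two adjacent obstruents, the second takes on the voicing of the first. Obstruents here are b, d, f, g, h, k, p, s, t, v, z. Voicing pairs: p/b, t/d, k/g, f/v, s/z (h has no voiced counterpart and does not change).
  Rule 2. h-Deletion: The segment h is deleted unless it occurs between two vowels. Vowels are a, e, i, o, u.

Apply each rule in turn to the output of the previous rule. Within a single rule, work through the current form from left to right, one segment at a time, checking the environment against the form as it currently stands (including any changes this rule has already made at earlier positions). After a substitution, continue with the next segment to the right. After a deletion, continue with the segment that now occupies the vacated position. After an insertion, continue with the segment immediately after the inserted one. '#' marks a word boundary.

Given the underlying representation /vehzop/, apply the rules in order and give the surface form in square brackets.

Rule 1 Progressive Voicing Assimilation: [vehzop] → [vehsop]
Rule 2 h-Deletion: [vehsop] → [vesop]

[vesop]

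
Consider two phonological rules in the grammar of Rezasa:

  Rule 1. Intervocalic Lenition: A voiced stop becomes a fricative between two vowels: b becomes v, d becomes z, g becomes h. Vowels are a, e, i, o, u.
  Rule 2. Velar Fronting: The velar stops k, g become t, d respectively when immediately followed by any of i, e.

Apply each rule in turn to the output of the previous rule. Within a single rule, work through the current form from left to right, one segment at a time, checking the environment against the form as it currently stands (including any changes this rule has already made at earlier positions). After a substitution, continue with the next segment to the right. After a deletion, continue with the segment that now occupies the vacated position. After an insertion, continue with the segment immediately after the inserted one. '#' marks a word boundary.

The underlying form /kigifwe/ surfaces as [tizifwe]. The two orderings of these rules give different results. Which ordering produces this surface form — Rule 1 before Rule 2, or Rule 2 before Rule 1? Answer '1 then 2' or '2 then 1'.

2 then 1

Order 1 then 2:
  1 Intervocalic Lenition: [kigifwe] → [kihifwe]
  2 Velar Fronting: [kihifwe] → [tihifwe]
  result: [tihifwe]
Order 2 then 1:
  2 Velar Fronting: [kigifwe] → [tidifwe]
  1 Intervocalic Lenition: [tidifwe] → [tizifwe]
  result: [tizifwe]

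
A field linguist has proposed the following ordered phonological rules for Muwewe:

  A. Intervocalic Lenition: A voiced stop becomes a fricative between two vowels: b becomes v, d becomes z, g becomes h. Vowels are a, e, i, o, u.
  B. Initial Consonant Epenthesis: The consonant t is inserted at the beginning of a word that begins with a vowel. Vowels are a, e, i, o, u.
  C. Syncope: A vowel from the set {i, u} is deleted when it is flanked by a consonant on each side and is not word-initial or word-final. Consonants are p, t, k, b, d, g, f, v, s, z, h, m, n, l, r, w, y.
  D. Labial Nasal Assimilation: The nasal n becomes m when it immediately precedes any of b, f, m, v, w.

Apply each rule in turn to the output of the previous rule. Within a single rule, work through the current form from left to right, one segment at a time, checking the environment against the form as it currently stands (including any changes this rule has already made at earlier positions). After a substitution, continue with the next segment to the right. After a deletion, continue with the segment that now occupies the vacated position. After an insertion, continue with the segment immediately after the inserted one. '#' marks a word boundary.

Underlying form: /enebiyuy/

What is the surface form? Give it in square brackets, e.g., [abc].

[tenevyy]

A Intervocalic Lenition: [enebiyuy] → [eneviyuy]
B Initial Consonant Epenthesis: [eneviyuy] → [teneviyuy]
C Syncope: [teneviyuy] → [tenevyy]
D Labial Nasal Assimilation: no change — [tenevyy]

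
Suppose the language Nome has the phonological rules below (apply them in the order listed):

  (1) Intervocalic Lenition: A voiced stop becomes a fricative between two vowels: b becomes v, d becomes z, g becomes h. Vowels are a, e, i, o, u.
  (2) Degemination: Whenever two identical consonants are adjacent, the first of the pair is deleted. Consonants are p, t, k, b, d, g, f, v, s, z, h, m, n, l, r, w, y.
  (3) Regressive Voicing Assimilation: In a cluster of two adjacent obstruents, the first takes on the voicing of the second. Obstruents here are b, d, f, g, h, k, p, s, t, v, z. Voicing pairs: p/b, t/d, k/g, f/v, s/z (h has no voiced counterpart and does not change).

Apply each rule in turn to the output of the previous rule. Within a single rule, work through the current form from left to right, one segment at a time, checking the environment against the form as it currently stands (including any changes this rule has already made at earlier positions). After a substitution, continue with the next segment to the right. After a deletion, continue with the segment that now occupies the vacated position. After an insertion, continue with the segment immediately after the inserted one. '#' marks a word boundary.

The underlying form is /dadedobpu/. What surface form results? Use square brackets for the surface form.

[dazezoppu]

(1) Intervocalic Lenition: [dadedobpu] → [dazezobpu]
(2) Degemination: no change — [dazezobpu]
(3) Regressive Voicing Assimilation: [dazezobpu] → [dazezoppu]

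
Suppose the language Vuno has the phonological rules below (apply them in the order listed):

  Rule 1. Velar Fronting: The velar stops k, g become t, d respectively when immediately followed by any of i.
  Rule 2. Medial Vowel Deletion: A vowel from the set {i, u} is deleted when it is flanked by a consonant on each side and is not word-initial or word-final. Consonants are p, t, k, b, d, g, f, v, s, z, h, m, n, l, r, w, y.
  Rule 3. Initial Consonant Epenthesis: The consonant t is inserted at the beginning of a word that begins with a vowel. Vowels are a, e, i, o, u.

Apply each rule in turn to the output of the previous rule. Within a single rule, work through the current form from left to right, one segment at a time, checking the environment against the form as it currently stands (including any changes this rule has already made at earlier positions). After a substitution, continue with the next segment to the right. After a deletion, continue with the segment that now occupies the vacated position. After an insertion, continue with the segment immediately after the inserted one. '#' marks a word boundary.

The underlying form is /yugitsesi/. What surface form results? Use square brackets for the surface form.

Rule 1 Velar Fronting: [yugitsesi] → [yuditsesi]
Rule 2 Medial Vowel Deletion: [yuditsesi] → [ydtsesi]
Rule 3 Initial Consonant Epenthesis: no change — [ydtsesi]

[ydtsesi]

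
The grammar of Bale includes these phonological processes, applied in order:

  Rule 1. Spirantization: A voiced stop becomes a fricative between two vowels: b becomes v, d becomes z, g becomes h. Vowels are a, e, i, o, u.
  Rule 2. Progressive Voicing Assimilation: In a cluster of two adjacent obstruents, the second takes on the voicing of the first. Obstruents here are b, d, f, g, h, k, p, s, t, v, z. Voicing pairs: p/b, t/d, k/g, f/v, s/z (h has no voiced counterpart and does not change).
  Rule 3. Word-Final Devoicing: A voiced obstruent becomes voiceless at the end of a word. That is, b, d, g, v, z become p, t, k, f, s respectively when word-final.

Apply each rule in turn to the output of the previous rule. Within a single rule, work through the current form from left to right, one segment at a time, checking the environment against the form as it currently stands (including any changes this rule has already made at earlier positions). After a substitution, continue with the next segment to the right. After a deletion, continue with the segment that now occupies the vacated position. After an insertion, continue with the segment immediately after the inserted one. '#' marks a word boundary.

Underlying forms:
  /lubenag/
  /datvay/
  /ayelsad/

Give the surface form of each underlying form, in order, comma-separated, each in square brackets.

/lubenag/:
  Rule 1 Spirantization: [lubenag] → [luvenag]
  Rule 2 Progressive Voicing Assimilation: no change — [luvenag]
  Rule 3 Word-Final Devoicing: [luvenag] → [luvenak]
/datvay/:
  Rule 1 Spirantization: no change — [datvay]
  Rule 2 Progressive Voicing Assimilation: [datvay] → [datfay]
  Rule 3 Word-Final Devoicing: no change — [datfay]
/ayelsad/:
  Rule 1 Spirantization: no change — [ayelsad]
  Rule 2 Progressive Voicing Assimilation: no change — [ayelsad]
  Rule 3 Word-Final Devoicing: [ayelsad] → [ayelsat]

[luvenak], [datfay], [ayelsat]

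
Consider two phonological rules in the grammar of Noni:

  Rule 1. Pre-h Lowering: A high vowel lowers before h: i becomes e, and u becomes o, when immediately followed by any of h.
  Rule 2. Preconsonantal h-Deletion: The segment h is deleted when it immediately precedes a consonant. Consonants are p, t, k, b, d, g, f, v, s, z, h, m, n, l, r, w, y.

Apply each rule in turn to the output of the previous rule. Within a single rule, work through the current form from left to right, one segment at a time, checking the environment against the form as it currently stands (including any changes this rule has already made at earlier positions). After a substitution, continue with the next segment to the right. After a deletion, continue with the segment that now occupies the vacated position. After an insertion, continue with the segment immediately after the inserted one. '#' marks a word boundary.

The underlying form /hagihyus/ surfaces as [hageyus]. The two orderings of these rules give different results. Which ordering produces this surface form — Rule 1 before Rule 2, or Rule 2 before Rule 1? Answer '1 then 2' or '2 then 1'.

1 then 2

Order 1 then 2:
  1 Pre-h Lowering: [hagihyus] → [hagehyus]
  2 Preconsonantal h-Deletion: [hagehyus] → [hageyus]
  result: [hageyus]
Order 2 then 1:
  2 Preconsonantal h-Deletion: [hagihyus] → [hagiyus]
  1 Pre-h Lowering: no change — [hagiyus]
  result: [hagiyus]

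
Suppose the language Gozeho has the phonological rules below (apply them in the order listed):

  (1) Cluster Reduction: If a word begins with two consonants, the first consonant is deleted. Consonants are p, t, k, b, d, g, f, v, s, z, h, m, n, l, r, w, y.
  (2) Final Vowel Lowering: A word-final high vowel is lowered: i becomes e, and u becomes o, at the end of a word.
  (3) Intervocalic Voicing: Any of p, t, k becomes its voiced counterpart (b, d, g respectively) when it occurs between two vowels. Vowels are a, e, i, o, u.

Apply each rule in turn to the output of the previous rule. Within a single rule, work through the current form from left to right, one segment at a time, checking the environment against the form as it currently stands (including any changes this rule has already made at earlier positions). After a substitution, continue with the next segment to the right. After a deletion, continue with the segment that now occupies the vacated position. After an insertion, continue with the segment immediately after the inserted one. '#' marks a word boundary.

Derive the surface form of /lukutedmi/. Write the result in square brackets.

[lugudedme]

(1) Cluster Reduction: no change — [lukutedmi]
(2) Final Vowel Lowering: [lukutedmi] → [lukutedme]
(3) Intervocalic Voicing: [lukutedme] → [lugudedme]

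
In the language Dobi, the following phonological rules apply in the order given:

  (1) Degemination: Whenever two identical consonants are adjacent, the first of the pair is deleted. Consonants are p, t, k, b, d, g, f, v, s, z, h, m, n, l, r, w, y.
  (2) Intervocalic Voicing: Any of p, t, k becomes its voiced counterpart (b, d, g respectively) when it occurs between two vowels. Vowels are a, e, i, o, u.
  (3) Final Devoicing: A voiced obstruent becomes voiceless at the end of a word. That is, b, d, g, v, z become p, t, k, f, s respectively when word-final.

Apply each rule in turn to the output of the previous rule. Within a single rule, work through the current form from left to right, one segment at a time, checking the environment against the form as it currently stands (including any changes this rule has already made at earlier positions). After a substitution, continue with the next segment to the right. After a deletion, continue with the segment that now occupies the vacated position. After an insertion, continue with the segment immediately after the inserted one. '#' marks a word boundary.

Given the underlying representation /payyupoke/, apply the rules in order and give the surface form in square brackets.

(1) Degemination: [payyupoke] → [payupoke]
(2) Intervocalic Voicing: [payupoke] → [payuboge]
(3) Final Devoicing: no change — [payuboge]

[payuboge]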